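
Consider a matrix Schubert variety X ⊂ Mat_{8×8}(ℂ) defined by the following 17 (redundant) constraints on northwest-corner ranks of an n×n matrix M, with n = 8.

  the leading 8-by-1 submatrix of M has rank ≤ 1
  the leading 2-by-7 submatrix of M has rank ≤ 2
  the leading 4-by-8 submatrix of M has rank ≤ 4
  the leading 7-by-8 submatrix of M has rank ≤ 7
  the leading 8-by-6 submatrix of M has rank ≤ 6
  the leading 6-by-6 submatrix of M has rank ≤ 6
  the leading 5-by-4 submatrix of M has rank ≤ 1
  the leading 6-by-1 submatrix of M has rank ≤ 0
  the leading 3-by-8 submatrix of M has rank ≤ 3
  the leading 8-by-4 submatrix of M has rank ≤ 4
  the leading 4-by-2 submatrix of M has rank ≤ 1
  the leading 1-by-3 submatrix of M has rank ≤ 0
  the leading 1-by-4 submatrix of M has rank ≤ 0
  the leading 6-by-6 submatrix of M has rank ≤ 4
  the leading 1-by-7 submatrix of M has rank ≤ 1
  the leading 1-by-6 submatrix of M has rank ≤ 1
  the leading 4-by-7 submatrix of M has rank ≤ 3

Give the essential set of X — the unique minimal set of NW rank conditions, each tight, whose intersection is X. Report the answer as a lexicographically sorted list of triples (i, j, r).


Recovering R(i,j) via the rank-extension bound from the 17 conditions:

  i=1: 0  0  0  0  1  1  1  1
  i=2: 0  1  1  1  2  2  2  2
  i=3: 0  1  1  1  2  3  3  3
  i=4: 0  1  1  1  2  3  3  4
  i=5: 0  1  1  1  2  3  4  5
  i=6: 0  1  2  2  3  4  5  6
  i=7: 1  2  3  3  4  5  6  7
  i=8: 1  2  3  4  5  6  7  8

hence w(1..8) = (5, 2, 6, 8, 7, 3, 1, 4).

Fulton essential set (4 of the 16 Rothe cells):

[(1, 4, 0), (4, 7, 3), (5, 4, 1), (6, 1, 0)]


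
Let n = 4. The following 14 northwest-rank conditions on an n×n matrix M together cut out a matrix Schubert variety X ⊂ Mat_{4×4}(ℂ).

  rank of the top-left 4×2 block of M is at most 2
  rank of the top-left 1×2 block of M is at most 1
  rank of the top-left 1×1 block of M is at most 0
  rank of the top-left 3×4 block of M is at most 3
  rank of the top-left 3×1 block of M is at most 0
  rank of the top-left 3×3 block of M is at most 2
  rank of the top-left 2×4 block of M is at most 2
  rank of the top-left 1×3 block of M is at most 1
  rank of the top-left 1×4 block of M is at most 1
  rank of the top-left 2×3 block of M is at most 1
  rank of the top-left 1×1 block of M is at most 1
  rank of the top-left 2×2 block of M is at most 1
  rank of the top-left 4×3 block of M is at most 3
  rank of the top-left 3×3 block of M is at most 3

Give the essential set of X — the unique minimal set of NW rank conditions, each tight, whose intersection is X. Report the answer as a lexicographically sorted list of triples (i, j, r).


The tightest implied rank at each (i,j), from the 14 conditions:

  row 1: 0 | 1 | 1 | 1
  row 2: 0 | 1 | 1 | 2
  row 3: 0 | 1 | 2 | 3
  row 4: 1 | 2 | 3 | 4

the unique w with this rank table is (2, 4, 3, 1).

Rothe diagram D(w) (4 cells), 2 SE-corners (essential conditions):

[(2, 3, 1), (3, 1, 0)]


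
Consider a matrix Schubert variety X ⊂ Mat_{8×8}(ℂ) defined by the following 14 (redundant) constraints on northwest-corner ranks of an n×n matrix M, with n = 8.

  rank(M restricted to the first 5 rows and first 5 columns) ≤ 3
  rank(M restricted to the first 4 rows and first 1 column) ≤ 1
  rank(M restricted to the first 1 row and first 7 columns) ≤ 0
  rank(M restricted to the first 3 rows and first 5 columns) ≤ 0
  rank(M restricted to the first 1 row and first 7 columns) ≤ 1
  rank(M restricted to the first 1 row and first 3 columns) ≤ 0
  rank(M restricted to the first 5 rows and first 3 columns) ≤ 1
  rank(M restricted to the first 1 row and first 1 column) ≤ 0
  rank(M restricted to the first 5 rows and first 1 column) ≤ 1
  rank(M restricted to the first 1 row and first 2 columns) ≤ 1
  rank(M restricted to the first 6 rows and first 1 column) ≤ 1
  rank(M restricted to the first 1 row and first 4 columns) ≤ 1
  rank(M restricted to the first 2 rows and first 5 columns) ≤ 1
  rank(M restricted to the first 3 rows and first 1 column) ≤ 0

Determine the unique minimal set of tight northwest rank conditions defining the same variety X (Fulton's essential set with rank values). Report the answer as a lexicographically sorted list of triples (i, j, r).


Propagating the 14 rank bounds to every northwest block:

  row 1: 0  0  0  0  0  0  0  1
  row 2: 0  0  0  0  0  1  1  2
  row 3: 0  0  0  0  0  1  2  3
  row 4: 1  1  1  1  1  2  3  4
  row 5: 1  1  1  2  2  3  4  5
  row 6: 1  2  2  3  3  4  5  6
  row 7: 1  2  3  4  4  5  6  7
  row 8: 1  2  3  4  5  6  7  8

so w = (8, 6, 7, 1, 4, 2, 3, 5).

|D(w)|=19, |Ess(w)|=3:

[(1, 7, 0), (3, 5, 0), (5, 3, 1)]


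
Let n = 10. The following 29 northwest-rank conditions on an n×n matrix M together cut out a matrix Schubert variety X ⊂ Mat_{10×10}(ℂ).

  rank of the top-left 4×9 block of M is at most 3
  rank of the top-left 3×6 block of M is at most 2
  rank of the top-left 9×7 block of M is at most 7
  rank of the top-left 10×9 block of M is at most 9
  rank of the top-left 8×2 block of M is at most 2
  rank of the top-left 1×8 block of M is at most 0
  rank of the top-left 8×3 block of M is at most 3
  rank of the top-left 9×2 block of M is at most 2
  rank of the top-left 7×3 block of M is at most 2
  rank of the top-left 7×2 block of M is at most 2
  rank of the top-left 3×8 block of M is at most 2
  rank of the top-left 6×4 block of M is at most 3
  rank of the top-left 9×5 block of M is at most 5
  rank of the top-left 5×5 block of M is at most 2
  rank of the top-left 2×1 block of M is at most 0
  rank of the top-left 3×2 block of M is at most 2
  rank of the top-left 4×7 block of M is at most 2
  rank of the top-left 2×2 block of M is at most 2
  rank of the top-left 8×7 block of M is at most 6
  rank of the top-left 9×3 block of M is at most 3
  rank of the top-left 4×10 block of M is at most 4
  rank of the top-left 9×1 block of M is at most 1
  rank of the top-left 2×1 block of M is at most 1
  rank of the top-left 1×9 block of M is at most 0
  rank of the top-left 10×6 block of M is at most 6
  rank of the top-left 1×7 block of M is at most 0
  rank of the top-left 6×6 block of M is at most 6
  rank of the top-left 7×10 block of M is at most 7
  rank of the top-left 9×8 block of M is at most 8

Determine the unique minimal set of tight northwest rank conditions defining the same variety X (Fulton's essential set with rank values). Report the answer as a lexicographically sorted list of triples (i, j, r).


The tightest implied rank at each (i,j), from the 29 conditions:

  i=1: 0 0 0 0 0 0 0 0 0 1
  i=2: 0 1 1 1 1 1 1 1 1 2
  i=3: 1 2 2 2 2 2 2 2 2 3
  i=4: 1 2 2 2 2 2 2 3 3 4
  i=5: 1 2 2 2 2 3 3 4 4 5
  i=6: 1 2 2 3 3 4 4 5 5 6
  i=7: 1 2 2 3 4 5 5 6 6 7
  i=8: 1 2 3 4 5 6 6 7 7 8
  i=9: 1 2 3 4 5 6 7 8 8 9
  i=10: 1 2 3 4 5 6 7 8 9 10

hence w(1..10) = (10, 2, 1, 8, 6, 4, 5, 3, 7, 9).

D(w) has 20 cells with 5 SE-corners; essential set:

[(1, 9, 0), (2, 1, 0), (4, 7, 2), (5, 5, 2), (7, 3, 2)]


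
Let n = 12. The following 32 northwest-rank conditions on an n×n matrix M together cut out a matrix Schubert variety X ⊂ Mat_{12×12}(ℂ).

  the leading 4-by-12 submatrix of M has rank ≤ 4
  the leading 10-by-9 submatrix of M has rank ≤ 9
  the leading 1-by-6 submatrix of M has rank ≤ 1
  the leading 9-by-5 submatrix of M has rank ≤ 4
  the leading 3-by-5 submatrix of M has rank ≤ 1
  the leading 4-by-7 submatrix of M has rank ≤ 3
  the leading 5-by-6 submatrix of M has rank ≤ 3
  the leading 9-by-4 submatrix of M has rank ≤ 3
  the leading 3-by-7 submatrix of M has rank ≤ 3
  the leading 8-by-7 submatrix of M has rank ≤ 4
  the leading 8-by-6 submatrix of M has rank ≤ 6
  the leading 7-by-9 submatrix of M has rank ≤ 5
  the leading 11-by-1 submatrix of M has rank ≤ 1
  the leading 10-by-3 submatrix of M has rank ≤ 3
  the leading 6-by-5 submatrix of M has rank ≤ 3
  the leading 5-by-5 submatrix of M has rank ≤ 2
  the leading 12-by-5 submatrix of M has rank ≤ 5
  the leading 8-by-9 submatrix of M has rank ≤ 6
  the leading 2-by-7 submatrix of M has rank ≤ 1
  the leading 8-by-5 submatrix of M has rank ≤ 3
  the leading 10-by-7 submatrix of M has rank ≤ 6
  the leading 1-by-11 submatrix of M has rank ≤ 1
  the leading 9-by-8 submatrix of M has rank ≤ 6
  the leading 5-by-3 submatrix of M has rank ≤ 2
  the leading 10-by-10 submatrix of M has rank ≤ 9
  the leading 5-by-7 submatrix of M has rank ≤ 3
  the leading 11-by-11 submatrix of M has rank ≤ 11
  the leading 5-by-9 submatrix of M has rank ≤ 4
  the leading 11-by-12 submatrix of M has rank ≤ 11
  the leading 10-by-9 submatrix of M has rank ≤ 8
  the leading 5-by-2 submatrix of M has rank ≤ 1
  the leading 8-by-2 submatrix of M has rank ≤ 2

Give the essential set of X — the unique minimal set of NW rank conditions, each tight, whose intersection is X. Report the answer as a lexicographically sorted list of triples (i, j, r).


The tightest implied rank at each (i,j), from the 32 conditions:

  row 1: 1  1  1  1  1  1  1  1  1  1  1  1
  row 2: 1  1  1  1  1  1  1  2  2  2  2  2
  row 3: 1  1  1  1  1  2  2  3  3  3  3  3
  row 4: 1  1  2  2  2  3  3  4  4  4  4  4
  row 5: 1  1  2  2  2  3  3  4  4  5  5  5
  row 6: 1  2  3  3  3  4  4  5  5  6  6  6
  row 7: 1  2  3  3  3  4  4  5  5  6  7  7
  row 8: 1  2  3  3  3  4  4  5  6  7  8  8
  row 9: 1  2  3  3  4  5  5  6  7  8  9  9
  row 10: 1  2  3  4  5  6  6  7  8  9  10  10
  row 11: 1  2  3  4  5  6  7  8  9  10  11  11
  row 12: 1  2  3  4  5  6  7  8  9  10  11  12

hence w(1..12) = (1, 8, 6, 3, 10, 2, 11, 9, 5, 4, 7, 12).

10 SE-corners of the 24-cell Rothe diagram give Ess(w):

[(2, 7, 1), (3, 5, 1), (5, 2, 1), (5, 5, 2), (5, 7, 3), (5, 9, 4), (7, 9, 5), (8, 5, 3), (8, 7, 4), (9, 4, 3)]


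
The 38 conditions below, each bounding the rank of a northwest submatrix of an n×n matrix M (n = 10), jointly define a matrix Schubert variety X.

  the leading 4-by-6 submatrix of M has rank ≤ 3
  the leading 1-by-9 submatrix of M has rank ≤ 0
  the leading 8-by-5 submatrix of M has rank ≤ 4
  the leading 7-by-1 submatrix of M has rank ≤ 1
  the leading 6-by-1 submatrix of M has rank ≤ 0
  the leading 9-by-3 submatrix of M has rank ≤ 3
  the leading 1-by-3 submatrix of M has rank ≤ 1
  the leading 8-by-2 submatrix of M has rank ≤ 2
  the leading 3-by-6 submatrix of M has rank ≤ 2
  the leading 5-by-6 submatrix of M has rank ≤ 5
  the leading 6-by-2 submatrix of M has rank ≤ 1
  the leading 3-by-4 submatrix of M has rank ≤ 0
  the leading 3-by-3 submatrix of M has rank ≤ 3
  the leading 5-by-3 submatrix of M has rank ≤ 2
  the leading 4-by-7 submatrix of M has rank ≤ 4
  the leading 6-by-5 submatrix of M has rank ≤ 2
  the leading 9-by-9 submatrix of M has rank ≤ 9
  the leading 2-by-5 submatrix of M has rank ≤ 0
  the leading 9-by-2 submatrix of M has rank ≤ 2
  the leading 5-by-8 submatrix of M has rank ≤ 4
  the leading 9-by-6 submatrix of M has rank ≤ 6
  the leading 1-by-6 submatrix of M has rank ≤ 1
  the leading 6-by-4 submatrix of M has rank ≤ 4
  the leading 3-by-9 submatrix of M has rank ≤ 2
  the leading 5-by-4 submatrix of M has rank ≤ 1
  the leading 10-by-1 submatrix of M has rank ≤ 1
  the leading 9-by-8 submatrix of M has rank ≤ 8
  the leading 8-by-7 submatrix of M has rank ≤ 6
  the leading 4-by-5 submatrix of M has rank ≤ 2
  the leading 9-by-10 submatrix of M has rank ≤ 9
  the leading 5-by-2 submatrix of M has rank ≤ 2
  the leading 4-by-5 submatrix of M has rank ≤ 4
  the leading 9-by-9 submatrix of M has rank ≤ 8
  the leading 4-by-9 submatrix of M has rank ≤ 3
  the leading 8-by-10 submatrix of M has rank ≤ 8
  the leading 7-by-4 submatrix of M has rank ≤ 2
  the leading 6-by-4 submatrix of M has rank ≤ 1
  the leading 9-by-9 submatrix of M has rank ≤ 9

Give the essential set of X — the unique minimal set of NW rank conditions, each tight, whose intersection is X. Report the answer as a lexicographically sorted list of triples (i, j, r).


Recovering R(i,j) via the rank-extension bound from the 38 conditions:

  row 1: 0  0  0  0  0  0  0  0  0  1
  row 2: 0  0  0  0  0  1  1  1  1  2
  row 3: 0  0  0  0  1  2  2  2  2  3
  row 4: 0  1  1  1  2  3  3  3  3  4
  row 5: 0  1  1  1  2  3  4  4  4  5
  row 6: 0  1  1  1  2  3  4  5  5  6
  row 7: 1  2  2  2  3  4  5  6  6  7
  row 8: 1  2  3  3  4  5  6  7  7  8
  row 9: 1  2  3  4  5  6  7  8  8  9
  row 10: 1  2  3  4  5  6  7  8  9  10

the unique w with this rank table is (10, 6, 5, 2, 7, 8, 1, 3, 4, 9).

Rothe diagram D(w) (25 cells), 5 SE-corners (essential conditions):

[(1, 9, 0), (2, 5, 0), (3, 4, 0), (6, 1, 0), (6, 4, 1)]


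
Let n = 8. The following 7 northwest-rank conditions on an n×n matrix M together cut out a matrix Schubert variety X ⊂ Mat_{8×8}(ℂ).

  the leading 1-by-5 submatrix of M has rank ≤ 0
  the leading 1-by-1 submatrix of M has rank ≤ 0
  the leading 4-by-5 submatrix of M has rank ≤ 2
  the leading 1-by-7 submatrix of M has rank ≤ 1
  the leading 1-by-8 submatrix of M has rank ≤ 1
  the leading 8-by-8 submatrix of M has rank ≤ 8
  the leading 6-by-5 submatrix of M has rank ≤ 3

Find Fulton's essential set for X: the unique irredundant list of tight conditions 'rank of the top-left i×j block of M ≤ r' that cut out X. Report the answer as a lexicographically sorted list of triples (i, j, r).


The tightest implied rank at each (i,j), from the 7 conditions:

  R[1]: 0 | 0 | 0 | 0 | 0 | 1 | 1 | 1
  R[2]: 1 | 1 | 1 | 1 | 1 | 2 | 2 | 2
  R[3]: 1 | 2 | 2 | 2 | 2 | 3 | 3 | 3
  R[4]: 1 | 2 | 2 | 2 | 2 | 3 | 4 | 4
  R[5]: 1 | 2 | 3 | 3 | 3 | 4 | 5 | 5
  R[6]: 1 | 2 | 3 | 3 | 3 | 4 | 5 | 6
  R[7]: 1 | 2 | 3 | 4 | 4 | 5 | 6 | 7
  R[8]: 1 | 2 | 3 | 4 | 5 | 6 | 7 | 8

second differences of R give the permutation w = (6, 1, 2, 7, 3, 8, 4, 5).

|D(w)|=10, |Ess(w)|=3:

[(1, 5, 0), (4, 5, 2), (6, 5, 3)]


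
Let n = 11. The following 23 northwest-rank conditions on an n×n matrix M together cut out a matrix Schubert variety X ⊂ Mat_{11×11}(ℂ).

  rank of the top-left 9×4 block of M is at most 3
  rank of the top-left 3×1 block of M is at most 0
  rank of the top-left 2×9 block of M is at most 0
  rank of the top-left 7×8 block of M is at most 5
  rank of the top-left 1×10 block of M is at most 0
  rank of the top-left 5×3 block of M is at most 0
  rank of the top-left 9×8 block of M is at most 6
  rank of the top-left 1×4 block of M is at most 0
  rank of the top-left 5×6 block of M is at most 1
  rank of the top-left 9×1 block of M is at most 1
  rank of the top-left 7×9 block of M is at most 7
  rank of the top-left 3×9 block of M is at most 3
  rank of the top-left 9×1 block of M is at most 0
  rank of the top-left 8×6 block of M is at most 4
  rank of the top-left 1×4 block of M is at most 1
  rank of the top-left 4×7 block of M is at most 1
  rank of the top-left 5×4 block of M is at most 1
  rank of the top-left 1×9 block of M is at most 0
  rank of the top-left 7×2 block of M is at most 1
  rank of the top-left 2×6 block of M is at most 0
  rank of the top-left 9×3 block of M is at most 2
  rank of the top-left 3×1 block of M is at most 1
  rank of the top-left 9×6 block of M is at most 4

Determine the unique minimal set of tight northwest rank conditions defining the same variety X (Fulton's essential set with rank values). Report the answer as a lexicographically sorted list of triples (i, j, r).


Computing R[i][j] = min implied NW-rank bound (n=11, 23 conditions):

  R[1]: 0  0  0  0  0  0  0  0  0  0  1
  R[2]: 0  0  0  0  0  0  0  0  0  1  2
  R[3]: 0  0  0  1  1  1  1  1  1  2  3
  R[4]: 0  0  0  1  1  1  1  2  2  3  4
  R[5]: 0  0  0  1  1  1  2  3  3  4  5
  R[6]: 0  1  1  2  2  2  3  4  4  5  6
  R[7]: 0  1  2  3  3  3  4  5  5  6  7
  R[8]: 0  1  2  3  4  4  5  6  6  7  8
  R[9]: 0  1  2  3  4  4  5  6  7  8  9
  R[10]: 1  2  3  4  5  5  6  7  8  9  10
  R[11]: 1  2  3  4  5  6  7  8  9  10  11

second differences of R give the permutation w = (11, 10, 4, 8, 7, 2, 3, 5, 9, 1, 6).

Rothe diagram D(w) (38 cells), 7 SE-corners (essential conditions):

[(1, 10, 0), (2, 9, 0), (4, 7, 1), (5, 3, 0), (5, 6, 1), (9, 1, 0), (9, 6, 4)]


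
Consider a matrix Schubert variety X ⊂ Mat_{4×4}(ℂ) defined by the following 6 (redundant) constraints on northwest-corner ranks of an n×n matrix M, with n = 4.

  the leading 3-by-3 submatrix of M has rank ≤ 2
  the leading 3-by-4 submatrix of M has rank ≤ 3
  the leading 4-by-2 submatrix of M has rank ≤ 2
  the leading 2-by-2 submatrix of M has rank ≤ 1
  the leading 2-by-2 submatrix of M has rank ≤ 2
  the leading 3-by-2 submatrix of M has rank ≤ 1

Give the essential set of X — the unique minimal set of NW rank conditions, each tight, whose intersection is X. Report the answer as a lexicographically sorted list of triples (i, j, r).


Propagating the 6 rank bounds to every northwest block:

  i=1: 1 | 1 | 1 | 1
  i=2: 1 | 1 | 2 | 2
  i=3: 1 | 1 | 2 | 3
  i=4: 1 | 2 | 3 | 4

reading off 1-entries of Δ²R: w = (1, 3, 4, 2).

Fulton essential set (1 of the 2 Rothe cells):

[(3, 2, 1)]


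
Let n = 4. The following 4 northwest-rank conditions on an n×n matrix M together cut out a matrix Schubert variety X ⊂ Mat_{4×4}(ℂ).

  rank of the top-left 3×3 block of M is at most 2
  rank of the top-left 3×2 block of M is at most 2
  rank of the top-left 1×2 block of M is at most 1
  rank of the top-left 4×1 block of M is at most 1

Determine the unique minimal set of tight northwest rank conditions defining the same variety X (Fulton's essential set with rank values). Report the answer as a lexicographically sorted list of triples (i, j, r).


Propagating the 4 rank bounds to every northwest block:

  i=1: 1  1  1  1
  i=2: 1  2  2  2
  i=3: 1  2  2  3
  i=4: 1  2  3  4

giving w = (1, 2, 4, 3) via Δ²R.

ℓ(w)=1; the 1 essential cell (i,j,r):

[(3, 3, 2)]


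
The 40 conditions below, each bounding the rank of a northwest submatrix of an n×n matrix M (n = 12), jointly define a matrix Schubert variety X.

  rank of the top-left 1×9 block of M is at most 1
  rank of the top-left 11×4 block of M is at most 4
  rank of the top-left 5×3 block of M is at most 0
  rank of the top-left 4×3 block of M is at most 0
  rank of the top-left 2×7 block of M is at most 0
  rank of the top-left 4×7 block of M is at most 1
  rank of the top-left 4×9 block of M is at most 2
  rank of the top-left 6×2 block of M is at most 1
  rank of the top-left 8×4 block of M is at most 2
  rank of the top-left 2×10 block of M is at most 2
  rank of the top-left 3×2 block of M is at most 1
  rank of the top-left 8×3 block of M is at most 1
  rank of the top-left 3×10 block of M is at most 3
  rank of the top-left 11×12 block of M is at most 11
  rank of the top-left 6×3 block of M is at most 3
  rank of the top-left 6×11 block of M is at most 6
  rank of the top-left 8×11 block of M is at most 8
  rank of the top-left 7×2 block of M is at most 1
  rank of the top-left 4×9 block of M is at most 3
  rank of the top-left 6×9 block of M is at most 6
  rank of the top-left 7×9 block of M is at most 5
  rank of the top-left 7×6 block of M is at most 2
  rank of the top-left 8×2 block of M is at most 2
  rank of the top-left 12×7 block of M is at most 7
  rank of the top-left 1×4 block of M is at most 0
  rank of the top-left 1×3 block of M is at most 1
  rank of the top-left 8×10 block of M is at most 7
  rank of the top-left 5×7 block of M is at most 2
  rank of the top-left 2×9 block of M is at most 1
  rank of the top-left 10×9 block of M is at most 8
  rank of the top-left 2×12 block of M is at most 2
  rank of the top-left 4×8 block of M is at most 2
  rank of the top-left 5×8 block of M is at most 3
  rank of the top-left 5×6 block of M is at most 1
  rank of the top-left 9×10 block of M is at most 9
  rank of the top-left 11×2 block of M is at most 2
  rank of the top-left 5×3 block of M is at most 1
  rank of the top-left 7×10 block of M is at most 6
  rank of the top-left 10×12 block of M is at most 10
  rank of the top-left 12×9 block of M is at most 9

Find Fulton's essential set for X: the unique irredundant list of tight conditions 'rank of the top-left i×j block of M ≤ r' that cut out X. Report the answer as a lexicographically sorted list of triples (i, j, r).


Recovering R(i,j) via the rank-extension bound from the 40 conditions:

  R[1]: 0  0  0  0  0  0  0  1  1  1  1  1
  R[2]: 0  0  0  0  0  0  0  1  1  2  2  2
  R[3]: 0  0  0  1  1  1  1  2  2  3  3  3
  R[4]: 0  0  0  1  1  1  1  2  2  3  4  4
  R[5]: 0  0  0  1  1  1  2  3  3  4  5  5
  R[6]: 1  1  1  2  2  2  3  4  4  5  6  6
  R[7]: 1  1  1  2  2  2  3  4  5  6  7  7
  R[8]: 1  1  1  2  3  3  4  5  6  7  8  8
  R[9]: 1  2  2  3  4  4  5  6  7  8  9  9
  R[10]: 1  2  3  4  5  5  6  7  8  9  10  10
  R[11]: 1  2  3  4  5  6  7  8  9  10  11  11
  R[12]: 1  2  3  4  5  6  7  8  9  10  11  12

so w = (8, 10, 4, 11, 7, 1, 9, 5, 2, 3, 6, 12).

Fulton essential set (8 of the 36 Rothe cells):

[(2, 7, 0), (2, 9, 1), (4, 7, 1), (4, 9, 2), (5, 3, 0), (5, 6, 1), (7, 6, 2), (8, 3, 1)]


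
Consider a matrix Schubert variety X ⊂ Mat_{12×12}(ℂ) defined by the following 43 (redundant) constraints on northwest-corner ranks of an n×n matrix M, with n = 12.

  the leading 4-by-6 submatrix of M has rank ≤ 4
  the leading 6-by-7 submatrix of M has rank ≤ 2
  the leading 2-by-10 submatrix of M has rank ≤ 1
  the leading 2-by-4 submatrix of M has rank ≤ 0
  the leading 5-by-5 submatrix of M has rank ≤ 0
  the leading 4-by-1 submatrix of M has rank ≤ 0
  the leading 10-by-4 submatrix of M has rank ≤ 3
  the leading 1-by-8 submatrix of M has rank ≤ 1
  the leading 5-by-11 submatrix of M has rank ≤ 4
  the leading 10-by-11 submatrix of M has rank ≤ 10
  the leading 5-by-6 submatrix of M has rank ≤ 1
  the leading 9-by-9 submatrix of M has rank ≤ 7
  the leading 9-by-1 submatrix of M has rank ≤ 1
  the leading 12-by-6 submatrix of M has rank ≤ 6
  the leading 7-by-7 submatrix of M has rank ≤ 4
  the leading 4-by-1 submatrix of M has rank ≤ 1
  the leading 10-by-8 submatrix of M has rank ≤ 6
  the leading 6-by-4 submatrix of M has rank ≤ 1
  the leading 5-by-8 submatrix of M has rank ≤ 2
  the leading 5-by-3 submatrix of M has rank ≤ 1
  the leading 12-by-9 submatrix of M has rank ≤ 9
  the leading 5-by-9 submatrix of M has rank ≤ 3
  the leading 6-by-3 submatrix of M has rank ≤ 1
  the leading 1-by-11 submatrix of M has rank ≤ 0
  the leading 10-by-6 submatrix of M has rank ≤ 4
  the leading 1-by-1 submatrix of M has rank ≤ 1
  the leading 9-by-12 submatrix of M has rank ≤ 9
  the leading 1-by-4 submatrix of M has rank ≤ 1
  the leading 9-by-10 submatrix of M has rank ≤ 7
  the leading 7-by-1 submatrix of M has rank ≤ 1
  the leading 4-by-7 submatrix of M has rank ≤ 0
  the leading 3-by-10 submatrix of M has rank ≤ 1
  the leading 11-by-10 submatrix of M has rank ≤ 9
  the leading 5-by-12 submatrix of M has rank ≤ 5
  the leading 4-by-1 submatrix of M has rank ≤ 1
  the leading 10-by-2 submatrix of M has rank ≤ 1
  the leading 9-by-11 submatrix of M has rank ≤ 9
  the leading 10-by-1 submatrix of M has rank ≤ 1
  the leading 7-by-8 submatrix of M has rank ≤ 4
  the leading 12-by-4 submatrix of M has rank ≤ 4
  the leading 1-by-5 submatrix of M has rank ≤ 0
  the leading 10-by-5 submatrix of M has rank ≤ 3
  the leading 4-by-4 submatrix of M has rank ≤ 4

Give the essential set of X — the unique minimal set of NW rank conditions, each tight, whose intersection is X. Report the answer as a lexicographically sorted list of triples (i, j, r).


Propagating the 43 rank bounds to every northwest block:

  row 1: 0 | 0 | 0 | 0 | 0 | 0 | 0 | 0 | 0 | 0 | 0 | 1
  row 2: 0 | 0 | 0 | 0 | 0 | 0 | 0 | 1 | 1 | 1 | 1 | 2
  row 3: 0 | 0 | 0 | 0 | 0 | 0 | 0 | 1 | 1 | 1 | 2 | 3
  row 4: 0 | 0 | 0 | 0 | 0 | 0 | 0 | 1 | 2 | 2 | 3 | 4
  row 5: 0 | 0 | 0 | 0 | 0 | 1 | 1 | 2 | 3 | 3 | 4 | 5
  row 6: 1 | 1 | 1 | 1 | 1 | 2 | 2 | 3 | 4 | 4 | 5 | 6
  row 7: 1 | 1 | 2 | 2 | 2 | 3 | 3 | 4 | 5 | 5 | 6 | 7
  row 8: 1 | 1 | 2 | 3 | 3 | 4 | 4 | 5 | 6 | 6 | 7 | 8
  row 9: 1 | 1 | 2 | 3 | 3 | 4 | 5 | 6 | 7 | 7 | 8 | 9
  row 10: 1 | 1 | 2 | 3 | 3 | 4 | 5 | 6 | 7 | 8 | 9 | 10
  row 11: 1 | 2 | 3 | 4 | 4 | 5 | 6 | 7 | 8 | 9 | 10 | 11
  row 12: 1 | 2 | 3 | 4 | 5 | 6 | 7 | 8 | 9 | 10 | 11 | 12

second differences of R give the permutation w = (12, 8, 11, 9, 6, 1, 3, 4, 7, 10, 2, 5).

Rothe diagram D(w) (45 cells), 6 SE-corners (essential conditions):

[(1, 11, 0), (3, 10, 1), (4, 7, 0), (5, 5, 0), (10, 2, 1), (10, 5, 3)]


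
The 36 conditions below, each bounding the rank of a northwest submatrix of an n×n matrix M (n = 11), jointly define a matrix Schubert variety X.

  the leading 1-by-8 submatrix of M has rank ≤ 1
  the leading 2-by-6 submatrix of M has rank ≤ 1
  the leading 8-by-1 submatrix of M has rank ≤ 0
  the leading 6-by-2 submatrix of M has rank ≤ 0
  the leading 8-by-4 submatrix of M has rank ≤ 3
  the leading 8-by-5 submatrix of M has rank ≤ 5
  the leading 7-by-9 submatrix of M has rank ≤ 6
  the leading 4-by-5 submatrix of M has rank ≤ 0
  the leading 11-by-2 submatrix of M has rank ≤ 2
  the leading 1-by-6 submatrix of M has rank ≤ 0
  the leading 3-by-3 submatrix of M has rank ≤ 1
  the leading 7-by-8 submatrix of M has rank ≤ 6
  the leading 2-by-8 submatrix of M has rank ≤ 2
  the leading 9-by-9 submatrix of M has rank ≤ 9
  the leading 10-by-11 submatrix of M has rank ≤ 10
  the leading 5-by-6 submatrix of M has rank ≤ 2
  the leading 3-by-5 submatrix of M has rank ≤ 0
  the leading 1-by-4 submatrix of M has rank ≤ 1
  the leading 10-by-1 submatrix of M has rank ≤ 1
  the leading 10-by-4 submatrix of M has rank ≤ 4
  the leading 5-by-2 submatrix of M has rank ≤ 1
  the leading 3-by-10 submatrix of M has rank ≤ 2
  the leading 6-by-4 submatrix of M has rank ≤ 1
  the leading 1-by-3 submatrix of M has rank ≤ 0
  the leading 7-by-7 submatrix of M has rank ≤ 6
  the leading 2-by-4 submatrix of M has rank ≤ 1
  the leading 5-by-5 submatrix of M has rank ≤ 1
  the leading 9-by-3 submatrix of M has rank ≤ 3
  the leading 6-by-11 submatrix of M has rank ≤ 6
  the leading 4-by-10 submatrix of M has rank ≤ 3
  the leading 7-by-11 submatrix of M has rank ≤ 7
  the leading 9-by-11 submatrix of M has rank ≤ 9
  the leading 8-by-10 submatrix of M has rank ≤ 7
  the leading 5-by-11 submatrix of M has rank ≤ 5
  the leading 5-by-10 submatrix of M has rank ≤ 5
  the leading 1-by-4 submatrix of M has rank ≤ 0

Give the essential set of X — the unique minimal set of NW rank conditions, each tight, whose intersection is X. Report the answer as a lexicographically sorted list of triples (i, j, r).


Reconstructing r_w from the 36 given conditions:

  R[1]: 0 0 0 0 0 0 1 1 1 1 1
  R[2]: 0 0 0 0 0 1 2 2 2 2 2
  R[3]: 0 0 0 0 0 1 2 2 2 2 3
  R[4]: 0 0 0 0 0 1 2 3 3 3 4
  R[5]: 0 0 1 1 1 2 3 4 4 4 5
  R[6]: 0 0 1 1 2 3 4 5 5 5 6
  R[7]: 0 1 2 2 3 4 5 6 6 6 7
  R[8]: 0 1 2 3 4 5 6 7 7 7 8
  R[9]: 1 2 3 4 5 6 7 8 8 8 9
  R[10]: 1 2 3 4 5 6 7 8 9 9 10
  R[11]: 1 2 3 4 5 6 7 8 9 10 11

second differences of R give the permutation w = (7, 6, 11, 8, 3, 5, 2, 4, 1, 9, 10).

ℓ(w)=31; the 6 essential cells (i,j,r):

[(1, 6, 0), (3, 10, 2), (4, 5, 0), (6, 2, 0), (6, 4, 1), (8, 1, 0)]


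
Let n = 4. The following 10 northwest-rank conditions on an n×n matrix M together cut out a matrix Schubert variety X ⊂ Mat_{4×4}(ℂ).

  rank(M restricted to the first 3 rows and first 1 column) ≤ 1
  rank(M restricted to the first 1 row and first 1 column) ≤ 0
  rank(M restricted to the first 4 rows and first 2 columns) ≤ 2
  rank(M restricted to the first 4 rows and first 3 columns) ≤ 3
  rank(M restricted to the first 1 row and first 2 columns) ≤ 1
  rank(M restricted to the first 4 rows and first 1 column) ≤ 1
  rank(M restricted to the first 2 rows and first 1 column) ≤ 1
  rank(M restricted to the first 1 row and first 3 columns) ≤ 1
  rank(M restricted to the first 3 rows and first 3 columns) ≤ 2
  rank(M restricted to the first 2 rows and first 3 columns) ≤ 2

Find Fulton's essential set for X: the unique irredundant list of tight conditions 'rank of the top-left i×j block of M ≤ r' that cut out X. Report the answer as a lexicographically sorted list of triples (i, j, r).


Computing R[i][j] = min implied NW-rank bound (n=4, 10 conditions):

  row 1: 0 | 1 | 1 | 1
  row 2: 1 | 2 | 2 | 2
  row 3: 1 | 2 | 2 | 3
  row 4: 1 | 2 | 3 | 4

reading off 1-entries of Δ²R: w = (2, 1, 4, 3).

D(w) has 2 cells with 2 SE-corners; essential set:

[(1, 1, 0), (3, 3, 2)]


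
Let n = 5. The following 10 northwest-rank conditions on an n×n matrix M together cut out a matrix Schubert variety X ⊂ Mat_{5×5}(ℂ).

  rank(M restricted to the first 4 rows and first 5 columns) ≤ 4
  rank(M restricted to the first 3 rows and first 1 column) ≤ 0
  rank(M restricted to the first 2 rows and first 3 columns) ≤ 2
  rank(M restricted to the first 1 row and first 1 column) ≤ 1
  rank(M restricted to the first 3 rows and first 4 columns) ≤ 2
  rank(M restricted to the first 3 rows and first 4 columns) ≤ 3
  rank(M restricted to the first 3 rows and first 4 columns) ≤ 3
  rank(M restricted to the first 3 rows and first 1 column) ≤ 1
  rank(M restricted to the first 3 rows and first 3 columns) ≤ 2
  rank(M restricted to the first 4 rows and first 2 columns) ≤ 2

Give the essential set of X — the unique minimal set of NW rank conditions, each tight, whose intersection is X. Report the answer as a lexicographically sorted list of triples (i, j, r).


Recovering R(i,j) via the rank-extension bound from the 10 conditions:

  row 1: 0 1 1 1 1
  row 2: 0 1 2 2 2
  row 3: 0 1 2 2 3
  row 4: 1 2 3 3 4
  row 5: 1 2 3 4 5

so w = (2, 3, 5, 1, 4).

Rothe diagram D(w) (4 cells), 2 SE-corners (essential conditions):

[(3, 1, 0), (3, 4, 2)]


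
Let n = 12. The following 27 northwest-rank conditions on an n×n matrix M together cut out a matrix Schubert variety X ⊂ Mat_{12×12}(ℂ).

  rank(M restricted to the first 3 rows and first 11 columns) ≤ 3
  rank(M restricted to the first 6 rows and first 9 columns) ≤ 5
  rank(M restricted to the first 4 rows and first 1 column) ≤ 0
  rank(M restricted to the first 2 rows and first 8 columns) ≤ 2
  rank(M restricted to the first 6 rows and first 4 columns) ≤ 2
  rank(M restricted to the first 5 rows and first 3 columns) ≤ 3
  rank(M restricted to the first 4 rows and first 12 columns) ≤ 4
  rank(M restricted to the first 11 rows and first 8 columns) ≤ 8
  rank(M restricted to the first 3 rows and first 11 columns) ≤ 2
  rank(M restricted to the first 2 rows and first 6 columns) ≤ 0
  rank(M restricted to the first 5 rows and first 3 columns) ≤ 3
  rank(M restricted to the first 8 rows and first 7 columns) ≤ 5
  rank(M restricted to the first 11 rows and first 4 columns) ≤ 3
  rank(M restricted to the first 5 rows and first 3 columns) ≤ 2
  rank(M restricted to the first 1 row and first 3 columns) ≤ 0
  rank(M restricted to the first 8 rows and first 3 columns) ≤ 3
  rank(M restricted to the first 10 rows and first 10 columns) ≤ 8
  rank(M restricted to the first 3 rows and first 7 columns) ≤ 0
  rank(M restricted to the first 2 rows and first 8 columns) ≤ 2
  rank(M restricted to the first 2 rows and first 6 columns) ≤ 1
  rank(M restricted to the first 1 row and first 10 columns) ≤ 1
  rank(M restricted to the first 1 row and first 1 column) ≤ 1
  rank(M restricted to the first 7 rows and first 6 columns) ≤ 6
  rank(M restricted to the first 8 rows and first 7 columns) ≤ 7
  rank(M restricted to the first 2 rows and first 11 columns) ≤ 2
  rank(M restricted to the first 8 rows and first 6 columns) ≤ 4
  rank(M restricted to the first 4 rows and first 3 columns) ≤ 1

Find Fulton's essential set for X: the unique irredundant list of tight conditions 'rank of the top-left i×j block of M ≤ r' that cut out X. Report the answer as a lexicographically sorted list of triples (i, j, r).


The tightest implied rank at each (i,j), from the 27 conditions:

  R[1]: 0, 0, 0, 0, 0, 0, 0, 1, 1, 1, 1, 1
  R[2]: 0, 0, 0, 0, 0, 0, 0, 1, 2, 2, 2, 2
  R[3]: 0, 0, 0, 0, 0, 0, 0, 1, 2, 2, 2, 3
  R[4]: 0, 1, 1, 1, 1, 1, 1, 2, 3, 3, 3, 4
  R[5]: 1, 2, 2, 2, 2, 2, 2, 3, 4, 4, 4, 5
  R[6]: 1, 2, 2, 2, 3, 3, 3, 4, 5, 5, 5, 6
  R[7]: 1, 2, 3, 3, 4, 4, 4, 5, 6, 6, 6, 7
  R[8]: 1, 2, 3, 3, 4, 4, 5, 6, 7, 7, 7, 8
  R[9]: 1, 2, 3, 3, 4, 5, 6, 7, 8, 8, 8, 9
  R[10]: 1, 2, 3, 3, 4, 5, 6, 7, 8, 8, 9, 10
  R[11]: 1, 2, 3, 3, 4, 5, 6, 7, 8, 9, 10, 11
  R[12]: 1, 2, 3, 4, 5, 6, 7, 8, 9, 10, 11, 12

giving w = (8, 9, 12, 2, 1, 5, 3, 7, 6, 11, 10, 4) via Δ²R.

7 SE-corners of the 32-cell Rothe diagram give Ess(w):

[(3, 7, 0), (3, 11, 2), (4, 1, 0), (6, 4, 2), (8, 6, 4), (10, 10, 8), (11, 4, 3)]


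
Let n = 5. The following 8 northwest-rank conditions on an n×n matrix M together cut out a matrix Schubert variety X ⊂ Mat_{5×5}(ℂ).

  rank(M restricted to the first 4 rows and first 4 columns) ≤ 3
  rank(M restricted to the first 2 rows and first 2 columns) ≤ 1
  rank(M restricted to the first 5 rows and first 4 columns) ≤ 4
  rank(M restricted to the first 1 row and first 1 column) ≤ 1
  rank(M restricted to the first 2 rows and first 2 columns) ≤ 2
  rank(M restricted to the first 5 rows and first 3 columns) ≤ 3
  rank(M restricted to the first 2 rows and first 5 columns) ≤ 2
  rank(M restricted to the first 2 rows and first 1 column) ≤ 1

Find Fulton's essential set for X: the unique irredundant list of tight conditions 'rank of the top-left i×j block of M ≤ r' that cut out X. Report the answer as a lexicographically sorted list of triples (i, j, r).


Computing R[i][j] = min implied NW-rank bound (n=5, 8 conditions):

  1 | 1 | 1 | 1 | 1
  1 | 1 | 2 | 2 | 2
  1 | 2 | 3 | 3 | 3
  1 | 2 | 3 | 3 | 4
  1 | 2 | 3 | 4 | 5

reading off 1-entries of Δ²R: w = (1, 3, 2, 5, 4).

|D(w)|=2, |Ess(w)|=2:

[(2, 2, 1), (4, 4, 3)]


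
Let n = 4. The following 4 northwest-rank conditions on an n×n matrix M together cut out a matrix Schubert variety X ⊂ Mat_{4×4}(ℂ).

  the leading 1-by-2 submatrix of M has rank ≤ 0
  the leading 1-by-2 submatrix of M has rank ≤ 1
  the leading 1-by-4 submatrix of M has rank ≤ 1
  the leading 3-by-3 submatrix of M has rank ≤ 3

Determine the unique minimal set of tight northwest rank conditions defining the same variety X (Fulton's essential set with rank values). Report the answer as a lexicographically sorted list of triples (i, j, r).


The tightest implied rank at each (i,j), from the 4 conditions:

  i=1: 0  0  1  1
  i=2: 1  1  2  2
  i=3: 1  2  3  3
  i=4: 1  2  3  4

the unique w with this rank table is (3, 1, 2, 4).

1 SE-corner of the 2-cell Rothe diagram gives Ess(w):

[(1, 2, 0)]


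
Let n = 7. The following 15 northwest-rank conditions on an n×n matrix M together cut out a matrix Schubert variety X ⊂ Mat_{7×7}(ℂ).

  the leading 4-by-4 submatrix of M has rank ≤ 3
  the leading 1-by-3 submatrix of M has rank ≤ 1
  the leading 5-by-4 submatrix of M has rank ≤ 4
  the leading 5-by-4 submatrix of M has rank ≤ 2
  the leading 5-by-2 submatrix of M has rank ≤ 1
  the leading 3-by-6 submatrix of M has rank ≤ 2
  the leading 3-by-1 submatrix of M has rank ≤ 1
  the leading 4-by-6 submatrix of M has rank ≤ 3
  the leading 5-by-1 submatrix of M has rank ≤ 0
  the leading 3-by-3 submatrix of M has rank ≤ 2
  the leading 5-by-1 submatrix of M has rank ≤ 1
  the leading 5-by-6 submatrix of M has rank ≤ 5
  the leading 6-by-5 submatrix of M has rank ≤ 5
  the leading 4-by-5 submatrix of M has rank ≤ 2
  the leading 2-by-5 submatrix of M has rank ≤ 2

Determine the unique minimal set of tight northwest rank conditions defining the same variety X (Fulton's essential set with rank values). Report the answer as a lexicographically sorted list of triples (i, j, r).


Propagating the 15 rank bounds to every northwest block:

  R[1]: 0 1 1 1 1 1 1
  R[2]: 0 1 2 2 2 2 2
  R[3]: 0 1 2 2 2 2 3
  R[4]: 0 1 2 2 2 3 4
  R[5]: 0 1 2 2 3 4 5
  R[6]: 1 2 3 3 4 5 6
  R[7]: 1 2 3 4 5 6 7

second differences of R give the permutation w = (2, 3, 7, 6, 5, 1, 4).

|D(w)|=11, |Ess(w)|=4:

[(3, 6, 2), (4, 5, 2), (5, 1, 0), (5, 4, 2)]


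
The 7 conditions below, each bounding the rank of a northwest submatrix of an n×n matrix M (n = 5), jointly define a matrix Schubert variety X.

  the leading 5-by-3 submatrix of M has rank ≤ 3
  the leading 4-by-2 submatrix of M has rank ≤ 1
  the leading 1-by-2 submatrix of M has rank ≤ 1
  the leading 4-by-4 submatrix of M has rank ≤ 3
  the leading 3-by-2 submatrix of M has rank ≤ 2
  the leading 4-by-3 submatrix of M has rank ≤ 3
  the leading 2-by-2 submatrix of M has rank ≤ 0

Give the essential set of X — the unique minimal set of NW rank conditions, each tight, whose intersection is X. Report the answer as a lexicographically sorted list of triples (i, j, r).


Propagating the 7 rank bounds to every northwest block:

  row 1: 0 | 0 | 1 | 1 | 1
  row 2: 0 | 0 | 1 | 2 | 2
  row 3: 1 | 1 | 2 | 3 | 3
  row 4: 1 | 1 | 2 | 3 | 4
  row 5: 1 | 2 | 3 | 4 | 5

so w = (3, 4, 1, 5, 2).

|D(w)|=5, |Ess(w)|=2:

[(2, 2, 0), (4, 2, 1)]


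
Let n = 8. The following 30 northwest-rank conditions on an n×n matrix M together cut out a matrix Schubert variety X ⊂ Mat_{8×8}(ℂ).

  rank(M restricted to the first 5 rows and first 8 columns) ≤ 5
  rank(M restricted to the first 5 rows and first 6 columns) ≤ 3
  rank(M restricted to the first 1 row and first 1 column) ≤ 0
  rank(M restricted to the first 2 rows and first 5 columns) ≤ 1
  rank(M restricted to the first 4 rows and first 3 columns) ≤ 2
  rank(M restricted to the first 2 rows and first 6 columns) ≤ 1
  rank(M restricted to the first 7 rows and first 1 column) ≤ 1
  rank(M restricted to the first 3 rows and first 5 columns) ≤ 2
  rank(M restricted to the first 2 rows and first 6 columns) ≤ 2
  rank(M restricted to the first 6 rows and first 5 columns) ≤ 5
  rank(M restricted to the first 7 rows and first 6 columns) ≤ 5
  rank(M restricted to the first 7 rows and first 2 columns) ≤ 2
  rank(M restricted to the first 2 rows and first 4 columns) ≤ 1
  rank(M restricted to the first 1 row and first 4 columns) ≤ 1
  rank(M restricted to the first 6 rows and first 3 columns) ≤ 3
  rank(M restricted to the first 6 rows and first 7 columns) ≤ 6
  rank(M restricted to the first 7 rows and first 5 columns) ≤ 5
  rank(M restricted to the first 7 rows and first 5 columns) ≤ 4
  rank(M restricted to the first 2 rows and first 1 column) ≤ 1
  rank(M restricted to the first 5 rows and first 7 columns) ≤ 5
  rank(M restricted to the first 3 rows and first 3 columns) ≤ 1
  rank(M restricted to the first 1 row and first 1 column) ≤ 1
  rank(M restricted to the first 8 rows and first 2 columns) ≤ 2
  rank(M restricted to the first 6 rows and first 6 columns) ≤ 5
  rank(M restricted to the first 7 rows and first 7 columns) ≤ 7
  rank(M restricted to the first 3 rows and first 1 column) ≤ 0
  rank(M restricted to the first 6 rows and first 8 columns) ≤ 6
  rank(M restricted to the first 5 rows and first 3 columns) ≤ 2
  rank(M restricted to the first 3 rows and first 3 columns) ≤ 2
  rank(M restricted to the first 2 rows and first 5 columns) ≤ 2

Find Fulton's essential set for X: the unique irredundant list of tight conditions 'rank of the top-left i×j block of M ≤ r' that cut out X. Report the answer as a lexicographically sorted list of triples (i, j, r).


Rank table r_w(8×8) implied by the 30 constraints:

  row 1: 0 | 1 | 1 | 1 | 1 | 1 | 1 | 1
  row 2: 0 | 1 | 1 | 1 | 1 | 1 | 2 | 2
  row 3: 0 | 1 | 1 | 2 | 2 | 2 | 3 | 3
  row 4: 1 | 2 | 2 | 3 | 3 | 3 | 4 | 4
  row 5: 1 | 2 | 2 | 3 | 3 | 3 | 4 | 5
  row 6: 1 | 2 | 3 | 4 | 4 | 4 | 5 | 6
  row 7: 1 | 2 | 3 | 4 | 4 | 5 | 6 | 7
  row 8: 1 | 2 | 3 | 4 | 5 | 6 | 7 | 8

reading off 1-entries of Δ²R: w = (2, 7, 4, 1, 8, 3, 6, 5).

Fulton essential set (6 of the 12 Rothe cells):

[(2, 6, 1), (3, 1, 0), (3, 3, 1), (5, 3, 2), (5, 6, 3), (7, 5, 4)]
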